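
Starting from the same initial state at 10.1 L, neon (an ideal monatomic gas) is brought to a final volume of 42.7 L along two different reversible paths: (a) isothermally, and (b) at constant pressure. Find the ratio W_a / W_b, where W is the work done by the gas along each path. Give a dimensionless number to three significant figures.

Path (a) isothermal: W = P₁V₁ ln(V₂/V₁) → W_a/(P₁V₁) = 1.442.
Path (b) isobaric: W = P₁(V₂ − V₁) → W_b/(P₁V₁) = 3.228.
W_a / W_b = 1.442 / 3.228 = 0.4467.

W_a / W_b ≈ 0.447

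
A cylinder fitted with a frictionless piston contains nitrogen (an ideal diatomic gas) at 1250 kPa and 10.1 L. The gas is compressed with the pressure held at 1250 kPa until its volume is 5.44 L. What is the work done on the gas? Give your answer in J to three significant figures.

Isobaric: W = P ΔV.
W = (1250 kPa)(5.44 − 10.1 L) = (1250)(-4.66) = -5825 J.
Work on gas = −W_by = 5825 J.

W ≈ 5820 J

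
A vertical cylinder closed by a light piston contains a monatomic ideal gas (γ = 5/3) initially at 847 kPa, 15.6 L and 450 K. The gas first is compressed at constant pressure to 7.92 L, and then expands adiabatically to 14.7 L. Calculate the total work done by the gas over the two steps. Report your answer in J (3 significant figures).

W_total ≈ -3110 J

Step 1 (isobaric): W = PΔV = (847 kPa)(7.92 − 15.6 L) = -6505 J.
After step 1: P = 847 kPa, V = 7.92 L, T = 228.5 K.
Step 2 (adiabatic): W = (P₁V₁ − P₂V₂)/(γ−1) = (6708 − 4442)/0.667 = 3400 J.
W_total = -6505 + 3400 = -3105 J.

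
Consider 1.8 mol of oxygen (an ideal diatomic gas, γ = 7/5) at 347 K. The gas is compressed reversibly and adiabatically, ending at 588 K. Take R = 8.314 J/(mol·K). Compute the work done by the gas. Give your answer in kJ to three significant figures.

W ≈ -9.02 kJ

Adiabatic ⇒ Q = 0, so W_by = −ΔU = nCᵥ(T₁ − T₂).
Cᵥ = 5R/2 = 20.79 J/(mol·K).
W = (1.8)(20.79)(347 − 588) = -9017 J.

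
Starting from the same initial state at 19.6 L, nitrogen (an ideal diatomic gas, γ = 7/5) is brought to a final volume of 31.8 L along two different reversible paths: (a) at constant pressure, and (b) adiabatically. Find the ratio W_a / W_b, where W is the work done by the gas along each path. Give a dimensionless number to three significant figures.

Path (a) isobaric: W = P₁(V₂ − V₁) → W_a/(P₁V₁) = 0.6224.
Path (b) adiabatic: W = P₁V₁(1 − (V₁/V₂)^(γ−1))/(γ−1) → W_b/(P₁V₁) = 0.44.
W_a / W_b = 0.6224 / 0.44 = 1.415.

W_a / W_b ≈ 1.41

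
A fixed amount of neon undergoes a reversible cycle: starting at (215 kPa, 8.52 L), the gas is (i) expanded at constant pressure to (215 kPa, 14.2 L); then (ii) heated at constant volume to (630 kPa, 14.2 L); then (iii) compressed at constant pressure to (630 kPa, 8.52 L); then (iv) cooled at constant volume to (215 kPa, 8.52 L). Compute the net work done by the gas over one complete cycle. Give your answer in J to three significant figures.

W_net ≈ -2360 J

Constant-volume legs do no work.
W(i) = (215)(14.2 − 8.52) = 1221 J; W(iii) = (630)(8.52 − 14.2) = -3578 J.
W_net = 1221 − 3578 = -2357 J (the counter-clockwise enclosed area).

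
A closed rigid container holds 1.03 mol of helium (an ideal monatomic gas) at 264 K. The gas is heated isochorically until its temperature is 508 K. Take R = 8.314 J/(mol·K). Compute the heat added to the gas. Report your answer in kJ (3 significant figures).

Q ≈ 3.13 kJ

Constant volume ⇒ W = 0, so Q = ΔU = nCᵥΔT with Cᵥ = 3R/2 = 12.47 J/(mol·K).
ΔU = (1.03)(12.47)(508 − 264) = 3134 J.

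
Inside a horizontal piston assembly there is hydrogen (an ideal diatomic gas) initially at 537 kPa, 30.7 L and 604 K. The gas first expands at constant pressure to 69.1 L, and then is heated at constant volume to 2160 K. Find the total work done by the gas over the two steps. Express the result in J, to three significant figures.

Step 1 (isobaric): W = PΔV = (537 kPa)(69.1 − 30.7 L) = 20621 J.
Step 2 (isochoric): W = 0 (constant volume).
W_total = 20621 + 0 = 20621 J.

W_total ≈ 20600 J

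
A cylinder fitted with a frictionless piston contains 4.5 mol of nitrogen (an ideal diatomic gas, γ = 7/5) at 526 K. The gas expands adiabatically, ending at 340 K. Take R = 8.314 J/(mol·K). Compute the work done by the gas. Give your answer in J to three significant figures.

W ≈ 17400 J

Adiabatic ⇒ Q = 0, so W_by = −ΔU = nCᵥ(T₁ − T₂).
Cᵥ = 5R/2 = 20.79 J/(mol·K).
W = (4.5)(20.79)(526 − 340) = 17397 J.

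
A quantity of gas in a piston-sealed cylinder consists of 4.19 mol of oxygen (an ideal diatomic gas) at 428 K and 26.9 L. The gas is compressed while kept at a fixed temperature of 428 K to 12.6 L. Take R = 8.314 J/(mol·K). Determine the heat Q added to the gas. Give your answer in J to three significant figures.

Isothermal ⇒ ΔU = 0, so Q = W = nRT ln(V₂/V₁).
Q = (4.19)(8.314)(428) ln(12.6/26.9) = 14910 × -0.7584 = -11308 J.

Q ≈ -11300 J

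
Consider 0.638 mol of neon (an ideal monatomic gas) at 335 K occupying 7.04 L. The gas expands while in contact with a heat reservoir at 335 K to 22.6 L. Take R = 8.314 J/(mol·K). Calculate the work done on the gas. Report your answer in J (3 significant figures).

W ≈ -2070 J

Isothermal: W = nRT ln(V₂/V₁).
W = (0.638)(8.314)(335) × ln(22.6/7.04)
  = 1777 × 1.166
W_by_gas = 2073 J; work on gas = −W_by = -2073 J.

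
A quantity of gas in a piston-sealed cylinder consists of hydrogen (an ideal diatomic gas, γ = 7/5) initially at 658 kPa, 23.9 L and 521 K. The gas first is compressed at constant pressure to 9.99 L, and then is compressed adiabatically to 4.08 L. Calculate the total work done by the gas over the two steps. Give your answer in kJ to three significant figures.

W_total ≈ -16.2 kJ

Step 1 (isobaric): W = PΔV = (658 kPa)(9.99 − 23.9 L) = -9153 J.
After step 1: P = 658 kPa, V = 9.99 L, T = 217.8 K.
Step 2 (adiabatic): W = (P₁V₁ − P₂V₂)/(γ−1) = (6573 − 9405)/0.4 = -7079 J.
W_total = -9153 − 7079 = -16231 J.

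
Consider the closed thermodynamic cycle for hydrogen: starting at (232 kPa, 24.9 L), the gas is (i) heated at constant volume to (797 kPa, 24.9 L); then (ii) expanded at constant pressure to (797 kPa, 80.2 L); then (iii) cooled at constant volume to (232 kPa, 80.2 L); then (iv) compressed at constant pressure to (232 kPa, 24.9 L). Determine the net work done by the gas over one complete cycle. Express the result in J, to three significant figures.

W_net ≈ 31200 J

Constant-volume legs do no work.
W(ii) = (797)(80.2 − 24.9) = 44074 J; W(iv) = (232)(24.9 − 80.2) = -12830 J.
W_net = 44074 − 12830 = 31245 J (the clockwise enclosed area).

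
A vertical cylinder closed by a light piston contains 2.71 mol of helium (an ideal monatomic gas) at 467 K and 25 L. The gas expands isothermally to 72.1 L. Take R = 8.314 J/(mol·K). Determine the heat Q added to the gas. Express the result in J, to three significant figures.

Isothermal ⇒ ΔU = 0, so Q = W = nRT ln(V₂/V₁).
Q = (2.71)(8.314)(467) ln(72.1/25) = 10522 × 1.059 = 11145 J.

Q ≈ 11100 J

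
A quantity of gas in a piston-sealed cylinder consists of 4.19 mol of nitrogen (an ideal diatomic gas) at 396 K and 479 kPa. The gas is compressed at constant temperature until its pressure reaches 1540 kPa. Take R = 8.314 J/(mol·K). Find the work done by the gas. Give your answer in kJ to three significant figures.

W ≈ -16.1 kJ

Isothermal process: W = nRT ln(V₂/V₁) = nRT ln(P₁/P₂).
W = (4.19)(8.314)(396) × ln(479/1540)
  = 13795 × ln(0.311) = 13795 × -1.168
W_by_gas = -16110 J.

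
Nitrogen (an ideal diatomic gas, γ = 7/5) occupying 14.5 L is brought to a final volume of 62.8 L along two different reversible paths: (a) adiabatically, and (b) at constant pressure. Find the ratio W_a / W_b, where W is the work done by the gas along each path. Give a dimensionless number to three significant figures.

W_a / W_b ≈ 0.333

Path (a) adiabatic: W = P₁V₁(1 − (V₁/V₂)^(γ−1))/(γ−1) → W_a/(P₁V₁) = 1.109.
Path (b) isobaric: W = P₁(V₂ − V₁) → W_b/(P₁V₁) = 3.331.
W_a / W_b = 1.109 / 3.331 = 0.333.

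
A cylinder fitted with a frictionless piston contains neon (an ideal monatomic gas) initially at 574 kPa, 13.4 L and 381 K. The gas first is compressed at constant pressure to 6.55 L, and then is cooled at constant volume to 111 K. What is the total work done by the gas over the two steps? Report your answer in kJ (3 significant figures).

W_total ≈ -3.93 kJ

Step 1 (isobaric): W = PΔV = (574 kPa)(6.55 − 13.4 L) = -3932 J.
Step 2 (isochoric): W = 0 (constant volume).
W_total = -3932 + 0 = -3932 J.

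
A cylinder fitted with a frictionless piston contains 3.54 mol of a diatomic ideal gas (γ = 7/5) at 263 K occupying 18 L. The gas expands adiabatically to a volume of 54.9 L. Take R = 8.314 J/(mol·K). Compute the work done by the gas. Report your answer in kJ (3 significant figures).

Adiabatic: TV^(γ−1) = const with γ = 7/5.
T₂ = T₁ (V₁/V₂)^(γ−1) = 263 × (18/54.9)^0.4 = 263 × 0.6401 = 168.4 K.
W_by = nCᵥ(T₁ − T₂) = (3.54)(20.79)(263 − 168.4) = 6964 J.

W ≈ 6.96 kJ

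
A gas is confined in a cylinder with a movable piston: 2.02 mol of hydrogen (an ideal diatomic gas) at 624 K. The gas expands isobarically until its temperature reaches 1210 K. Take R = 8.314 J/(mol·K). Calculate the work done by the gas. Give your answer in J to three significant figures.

W ≈ 9840 J

Isobaric: W = P ΔV = nR ΔT.
W = (2.02)(8.314)(1210 − 624) = 9841 J.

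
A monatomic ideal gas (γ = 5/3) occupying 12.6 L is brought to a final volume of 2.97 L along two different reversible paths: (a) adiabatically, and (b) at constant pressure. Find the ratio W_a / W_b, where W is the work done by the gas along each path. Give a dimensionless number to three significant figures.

Path (a) adiabatic: W = P₁V₁(1 − (V₁/V₂)^(γ−1))/(γ−1) → W_a/(P₁V₁) = -2.431.
Path (b) isobaric: W = P₁(V₂ − V₁) → W_b/(P₁V₁) = -0.7643.
W_a / W_b = -2.431 / -0.7643 = 3.181.

W_a / W_b ≈ 3.18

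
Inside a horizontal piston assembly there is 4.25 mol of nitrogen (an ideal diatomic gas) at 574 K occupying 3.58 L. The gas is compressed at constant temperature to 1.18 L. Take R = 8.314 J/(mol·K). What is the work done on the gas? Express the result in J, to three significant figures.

Isothermal: W = nRT ln(V₂/V₁).
W = (4.25)(8.314)(574) × ln(1.18/3.58)
  = 20282 × -1.11
W_by_gas = -22510 J; work on gas = −W_by = 22510 J.

W ≈ 22500 J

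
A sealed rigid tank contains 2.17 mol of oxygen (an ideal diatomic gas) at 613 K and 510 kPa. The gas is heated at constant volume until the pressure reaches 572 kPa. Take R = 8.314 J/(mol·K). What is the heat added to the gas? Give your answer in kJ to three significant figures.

Constant volume ⇒ W = 0, so Q = ΔU = nCᵥΔT with Cᵥ = 5R/2 = 20.79 J/(mol·K).
At constant V, T₂/T₁ = P₂/P₁ ⇒ ΔT = T₁(P₂/P₁ − 1) = 613·(572/510 − 1) = 74.52 K.
ΔU = (2.17)(20.79)(74.52) = 3361 J.

Q ≈ 3.36 kJ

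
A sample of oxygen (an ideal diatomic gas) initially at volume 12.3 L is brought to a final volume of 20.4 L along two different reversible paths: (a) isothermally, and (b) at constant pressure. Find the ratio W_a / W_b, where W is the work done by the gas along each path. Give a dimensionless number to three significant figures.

Path (a) isothermal: W = P₁V₁ ln(V₂/V₁) → W_a/(P₁V₁) = 0.5059.
Path (b) isobaric: W = P₁(V₂ − V₁) → W_b/(P₁V₁) = 0.6585.
W_a / W_b = 0.5059 / 0.6585 = 0.7683.

W_a / W_b ≈ 0.768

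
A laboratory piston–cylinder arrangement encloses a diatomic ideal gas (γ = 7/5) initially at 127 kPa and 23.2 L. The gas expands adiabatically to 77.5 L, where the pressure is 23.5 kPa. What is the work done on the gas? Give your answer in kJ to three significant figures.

W ≈ -2.81 kJ

Adiabatic: W = (P₁V₁ − P₂V₂)/(γ − 1) with γ = 7/5.
P₁V₁ = 2946 J, P₂V₂ = 1821 J.
W = (2946 − 1821) / 0.4 = 2813 J.
Work on gas = −W_by = -2813 J.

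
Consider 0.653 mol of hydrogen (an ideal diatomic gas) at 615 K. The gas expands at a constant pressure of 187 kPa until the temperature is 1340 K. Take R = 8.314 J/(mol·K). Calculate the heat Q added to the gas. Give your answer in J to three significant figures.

Q ≈ 13800 J

Isobaric: W = nRΔT = (0.653)(8.314)(725) = 3936 J.
ΔU = nCᵥΔT with Cᵥ = 5R/2: ΔU = (0.653)(20.79)(725) = 9840 J.
Q = ΔU + W = 9840 + 3936 = 13776 J.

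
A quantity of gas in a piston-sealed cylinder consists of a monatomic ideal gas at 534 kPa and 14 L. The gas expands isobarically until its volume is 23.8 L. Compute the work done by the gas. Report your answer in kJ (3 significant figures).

Isobaric: W = P ΔV.
W = (534 kPa)(23.8 − 14 L) = (534)(9.8) = 5233 J.

W ≈ 5.23 kJ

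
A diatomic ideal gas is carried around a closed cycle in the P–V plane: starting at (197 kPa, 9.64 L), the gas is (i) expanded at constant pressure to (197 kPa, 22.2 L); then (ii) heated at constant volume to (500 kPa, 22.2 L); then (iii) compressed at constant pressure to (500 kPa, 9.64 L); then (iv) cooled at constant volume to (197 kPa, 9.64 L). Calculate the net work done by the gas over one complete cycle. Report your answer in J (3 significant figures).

Constant-volume legs do no work.
W(i) = (197)(22.2 − 9.64) = 2474 J; W(iii) = (500)(9.64 − 22.2) = -6280 J.
W_net = 2474 − 6280 = -3806 J (the counter-clockwise enclosed area).

W_net ≈ -3810 J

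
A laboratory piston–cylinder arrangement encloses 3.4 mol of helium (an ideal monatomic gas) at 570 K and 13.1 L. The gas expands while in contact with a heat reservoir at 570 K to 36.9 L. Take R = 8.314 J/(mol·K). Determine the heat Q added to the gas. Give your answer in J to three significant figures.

Isothermal ⇒ ΔU = 0, so Q = W = nRT ln(V₂/V₁).
Q = (3.4)(8.314)(570) ln(36.9/13.1) = 16113 × 1.036 = 16686 J.

Q ≈ 16700 J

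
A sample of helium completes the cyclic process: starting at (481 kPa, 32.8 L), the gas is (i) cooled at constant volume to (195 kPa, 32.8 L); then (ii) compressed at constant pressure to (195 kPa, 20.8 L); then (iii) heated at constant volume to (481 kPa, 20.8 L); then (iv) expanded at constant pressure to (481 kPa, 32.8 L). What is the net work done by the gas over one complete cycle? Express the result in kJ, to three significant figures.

Constant-volume legs do no work.
W(ii) = (195)(20.8 − 32.8) = -2340 J; W(iv) = (481)(32.8 − 20.8) = 5772 J.
W_net = -2340 + 5772 = 3432 J (the clockwise enclosed area).

W_net ≈ 3.43 kJ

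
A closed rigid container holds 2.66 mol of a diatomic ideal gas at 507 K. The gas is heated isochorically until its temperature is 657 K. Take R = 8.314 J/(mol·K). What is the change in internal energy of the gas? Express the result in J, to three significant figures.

Constant volume ⇒ W = 0, so Q = ΔU = nCᵥΔT with Cᵥ = 5R/2 = 20.79 J/(mol·K).
ΔU = (2.66)(20.79)(657 − 507) = 8293 J.

ΔU ≈ 8290 J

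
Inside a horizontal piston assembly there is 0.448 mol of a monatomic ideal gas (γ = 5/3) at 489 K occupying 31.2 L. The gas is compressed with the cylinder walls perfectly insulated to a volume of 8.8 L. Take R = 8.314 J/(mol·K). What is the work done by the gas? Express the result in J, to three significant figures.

W ≈ -3620 J

Adiabatic: TV^(γ−1) = const with γ = 5/3.
T₂ = T₁ (V₁/V₂)^(γ−1) = 489 × (31.2/8.8)^0.667 = 489 × 2.325 = 1137 K.
W_by = nCᵥ(T₁ − T₂) = (0.448)(12.47)(489 − 1137) = -3620 J.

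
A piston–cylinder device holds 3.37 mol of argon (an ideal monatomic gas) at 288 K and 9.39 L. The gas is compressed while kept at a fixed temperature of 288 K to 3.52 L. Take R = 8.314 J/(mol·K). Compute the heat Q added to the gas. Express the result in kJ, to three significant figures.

Q ≈ -7.92 kJ

Isothermal ⇒ ΔU = 0, so Q = W = nRT ln(V₂/V₁).
Q = (3.37)(8.314)(288) ln(3.52/9.39) = 8069 × -0.9812 = -7917 J.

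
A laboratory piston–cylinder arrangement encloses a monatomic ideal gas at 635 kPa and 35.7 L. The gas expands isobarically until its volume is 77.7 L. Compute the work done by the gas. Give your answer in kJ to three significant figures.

W ≈ 26.7 kJ

Isobaric: W = P ΔV.
W = (635 kPa)(77.7 − 35.7 L) = (635)(42) = 26670 J.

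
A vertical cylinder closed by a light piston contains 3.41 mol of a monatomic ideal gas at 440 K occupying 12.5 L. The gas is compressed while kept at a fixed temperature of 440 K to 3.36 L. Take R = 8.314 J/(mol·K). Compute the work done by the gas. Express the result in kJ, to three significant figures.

W ≈ -16.4 kJ

Isothermal: W = nRT ln(V₂/V₁).
W = (3.41)(8.314)(440) × ln(3.36/12.5)
  = 12474 × -1.314
W_by_gas = -16389 J.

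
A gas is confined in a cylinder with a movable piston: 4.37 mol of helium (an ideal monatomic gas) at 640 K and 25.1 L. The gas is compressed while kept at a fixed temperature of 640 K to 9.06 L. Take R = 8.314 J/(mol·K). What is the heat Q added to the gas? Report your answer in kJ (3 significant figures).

Q ≈ -23.7 kJ

Isothermal ⇒ ΔU = 0, so Q = W = nRT ln(V₂/V₁).
Q = (4.37)(8.314)(640) ln(9.06/25.1) = 23253 × -1.019 = -23694 J.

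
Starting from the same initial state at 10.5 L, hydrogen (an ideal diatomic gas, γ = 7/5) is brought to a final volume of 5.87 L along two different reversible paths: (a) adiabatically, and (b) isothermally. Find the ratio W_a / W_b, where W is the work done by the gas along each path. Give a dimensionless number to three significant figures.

Path (a) adiabatic: W = P₁V₁(1 − (V₁/V₂)^(γ−1))/(γ−1) → W_a/(P₁V₁) = -0.6547.
Path (b) isothermal: W = P₁V₁ ln(V₂/V₁) → W_b/(P₁V₁) = -0.5815.
W_a / W_b = -0.6547 / -0.5815 = 1.126.

W_a / W_b ≈ 1.13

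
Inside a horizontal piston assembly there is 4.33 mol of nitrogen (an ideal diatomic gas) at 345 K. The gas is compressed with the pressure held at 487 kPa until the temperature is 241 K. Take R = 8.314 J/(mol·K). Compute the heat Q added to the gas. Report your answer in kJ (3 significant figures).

Isobaric: W = nRΔT = (4.33)(8.314)(-104) = -3744 J.
ΔU = nCᵥΔT with Cᵥ = 5R/2: ΔU = (4.33)(20.79)(-104) = -9360 J.
Q = ΔU + W = -9360 − 3744 = -13104 J.

Q ≈ -13.1 kJ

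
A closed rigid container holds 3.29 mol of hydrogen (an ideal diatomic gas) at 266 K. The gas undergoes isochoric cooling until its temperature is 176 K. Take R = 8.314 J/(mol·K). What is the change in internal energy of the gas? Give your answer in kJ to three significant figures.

Constant volume ⇒ W = 0, so Q = ΔU = nCᵥΔT with Cᵥ = 5R/2 = 20.79 J/(mol·K).
ΔU = (3.29)(20.79)(176 − 266) = -6154 J.

ΔU ≈ -6.15 kJ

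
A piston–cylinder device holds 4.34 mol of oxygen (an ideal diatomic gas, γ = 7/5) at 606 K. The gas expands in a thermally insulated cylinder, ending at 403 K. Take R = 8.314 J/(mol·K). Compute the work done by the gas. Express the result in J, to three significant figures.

W ≈ 18300 J

Adiabatic ⇒ Q = 0, so W_by = −ΔU = nCᵥ(T₁ − T₂).
Cᵥ = 5R/2 = 20.79 J/(mol·K).
W = (4.34)(20.79)(606 − 403) = 18312 J.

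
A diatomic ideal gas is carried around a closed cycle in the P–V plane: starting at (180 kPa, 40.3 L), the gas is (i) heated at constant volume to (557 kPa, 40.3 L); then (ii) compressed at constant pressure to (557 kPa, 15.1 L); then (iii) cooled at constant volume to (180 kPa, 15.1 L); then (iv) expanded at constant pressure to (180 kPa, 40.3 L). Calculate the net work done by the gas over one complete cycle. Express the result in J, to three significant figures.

W_net ≈ -9500 J

Constant-volume legs do no work.
W(ii) = (557)(15.1 − 40.3) = -14036 J; W(iv) = (180)(40.3 − 15.1) = 4536 J.
W_net = -14036 + 4536 = -9500 J (the counter-clockwise enclosed area).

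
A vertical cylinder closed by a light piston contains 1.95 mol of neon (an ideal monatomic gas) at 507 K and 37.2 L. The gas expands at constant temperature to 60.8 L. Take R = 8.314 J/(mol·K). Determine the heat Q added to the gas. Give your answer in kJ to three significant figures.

Q ≈ 4.04 kJ

Isothermal ⇒ ΔU = 0, so Q = W = nRT ln(V₂/V₁).
Q = (1.95)(8.314)(507) ln(60.8/37.2) = 8220 × 0.4913 = 4038 J.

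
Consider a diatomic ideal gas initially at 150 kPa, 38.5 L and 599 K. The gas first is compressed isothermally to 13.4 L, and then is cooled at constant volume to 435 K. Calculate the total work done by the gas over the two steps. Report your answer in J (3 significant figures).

Step 1 (isothermal): W = P₁V₁ ln(V₂/V₁) = (5775) ln(13.4/38.5) = -6095 J.
Step 2 (isochoric): W = 0 (constant volume).
W_total = -6095 + 0 = -6095 J.

W_total ≈ -6090 J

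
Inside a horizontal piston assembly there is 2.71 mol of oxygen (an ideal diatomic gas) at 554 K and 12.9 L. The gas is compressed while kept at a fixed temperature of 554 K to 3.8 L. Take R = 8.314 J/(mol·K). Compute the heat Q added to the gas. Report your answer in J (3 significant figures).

Isothermal ⇒ ΔU = 0, so Q = W = nRT ln(V₂/V₁).
Q = (2.71)(8.314)(554) ln(3.8/12.9) = 12482 × -1.222 = -15256 J.

Q ≈ -15300 J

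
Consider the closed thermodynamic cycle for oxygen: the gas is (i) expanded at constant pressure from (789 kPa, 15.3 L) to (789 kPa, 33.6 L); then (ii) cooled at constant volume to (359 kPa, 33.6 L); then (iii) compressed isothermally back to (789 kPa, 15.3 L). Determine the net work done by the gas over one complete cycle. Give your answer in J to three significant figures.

W_net ≈ 4950 J

Leg (i): W = PΔV = (789)(33.6 − 15.3) = 14439 J.
Leg (ii): W = 0.
Leg (iii): W = PᵢVᵢ ln(V_f/Vᵢ) = (12062) ln(15.3/33.6) = -9489 J.
W_net = 14439 − 9489 = 4950 J.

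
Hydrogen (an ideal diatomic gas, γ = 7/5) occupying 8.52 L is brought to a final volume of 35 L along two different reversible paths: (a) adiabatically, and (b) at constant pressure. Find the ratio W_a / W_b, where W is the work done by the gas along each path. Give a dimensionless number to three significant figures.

W_a / W_b ≈ 0.347

Path (a) adiabatic: W = P₁V₁(1 − (V₁/V₂)^(γ−1))/(γ−1) → W_a/(P₁V₁) = 1.079.
Path (b) isobaric: W = P₁(V₂ − V₁) → W_b/(P₁V₁) = 3.108.
W_a / W_b = 1.079 / 3.108 = 0.3473.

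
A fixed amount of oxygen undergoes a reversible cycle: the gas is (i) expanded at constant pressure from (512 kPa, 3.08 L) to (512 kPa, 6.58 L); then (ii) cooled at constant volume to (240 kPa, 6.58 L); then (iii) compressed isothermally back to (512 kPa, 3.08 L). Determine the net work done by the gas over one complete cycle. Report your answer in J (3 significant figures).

W_net ≈ 593 J

Leg (i): W = PΔV = (512)(6.58 − 3.08) = 1792 J.
Leg (ii): W = 0.
Leg (iii): W = PᵢVᵢ ln(V_f/Vᵢ) = (1579) ln(3.08/6.58) = -1199 J.
W_net = 1792 − 1199 = 593.2 J.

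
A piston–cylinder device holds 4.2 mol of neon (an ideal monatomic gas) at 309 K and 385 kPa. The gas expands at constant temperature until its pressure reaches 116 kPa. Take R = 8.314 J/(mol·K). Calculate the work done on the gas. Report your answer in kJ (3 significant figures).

Isothermal process: W = nRT ln(V₂/V₁) = nRT ln(P₁/P₂).
W = (4.2)(8.314)(309) × ln(385/116)
  = 10790 × ln(3.319) = 10790 × 1.2
W_by_gas = 12944 J; work on gas = −W_by = -12944 J.

W ≈ -12.9 kJ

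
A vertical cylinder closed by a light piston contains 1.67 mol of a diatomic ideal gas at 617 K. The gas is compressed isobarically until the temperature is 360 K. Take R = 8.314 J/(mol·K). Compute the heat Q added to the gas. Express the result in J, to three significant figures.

Q ≈ -12500 J

Isobaric: W = nRΔT = (1.67)(8.314)(-257) = -3568 J.
ΔU = nCᵥΔT with Cᵥ = 5R/2: ΔU = (1.67)(20.79)(-257) = -8921 J.
Q = ΔU + W = -8921 − 3568 = -12489 J.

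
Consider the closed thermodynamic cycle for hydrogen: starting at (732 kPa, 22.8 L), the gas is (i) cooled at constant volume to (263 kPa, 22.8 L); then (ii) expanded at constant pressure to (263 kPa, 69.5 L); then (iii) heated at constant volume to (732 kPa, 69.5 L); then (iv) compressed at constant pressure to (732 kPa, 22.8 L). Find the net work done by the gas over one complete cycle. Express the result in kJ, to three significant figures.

W_net ≈ -21.9 kJ

Constant-volume legs do no work.
W(ii) = (263)(69.5 − 22.8) = 12282 J; W(iv) = (732)(22.8 − 69.5) = -34184 J.
W_net = 12282 − 34184 = -21902 J (the counter-clockwise enclosed area).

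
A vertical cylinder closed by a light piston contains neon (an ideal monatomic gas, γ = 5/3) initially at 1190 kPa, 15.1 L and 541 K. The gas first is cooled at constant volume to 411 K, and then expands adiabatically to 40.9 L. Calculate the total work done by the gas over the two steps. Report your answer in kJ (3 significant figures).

Step 1 (isochoric): W = 0 (constant volume).
After step 1: P = 904 kPa (V unchanged).
Step 2 (adiabatic): W = (P₁V₁ − P₂V₂)/(γ−1) = (13651 − 7025)/0.667 = 9939 J.
W_total = 0 + 9939 = 9939 J.

W_total ≈ 9.94 kJ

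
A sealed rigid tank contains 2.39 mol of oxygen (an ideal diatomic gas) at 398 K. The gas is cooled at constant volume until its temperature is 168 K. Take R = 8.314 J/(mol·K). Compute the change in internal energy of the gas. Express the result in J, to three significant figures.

ΔU ≈ -11400 J

Constant volume ⇒ W = 0, so Q = ΔU = nCᵥΔT with Cᵥ = 5R/2 = 20.79 J/(mol·K).
ΔU = (2.39)(20.79)(168 − 398) = -11426 J.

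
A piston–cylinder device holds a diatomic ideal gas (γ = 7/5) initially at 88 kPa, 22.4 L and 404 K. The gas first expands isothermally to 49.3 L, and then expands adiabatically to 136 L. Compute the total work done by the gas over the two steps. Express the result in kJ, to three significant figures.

Step 1 (isothermal): W = P₁V₁ ln(V₂/V₁) = (1971) ln(49.3/22.4) = 1555 J.
After step 1: P = 39.98 kPa, V = 49.3 L, T = 404 K.
Step 2 (adiabatic): W = (P₁V₁ − P₂V₂)/(γ−1) = (1971 − 1314)/0.4 = 1644 J.
W_total = 1555 + 1644 = 3199 J.

W_total ≈ 3.20 kJ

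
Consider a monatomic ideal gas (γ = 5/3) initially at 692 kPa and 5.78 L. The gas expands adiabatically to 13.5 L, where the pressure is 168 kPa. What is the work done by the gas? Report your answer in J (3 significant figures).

W ≈ 2600 J

Adiabatic: W = (P₁V₁ − P₂V₂)/(γ − 1) with γ = 5/3.
P₁V₁ = 4000 J, P₂V₂ = 2268 J.
W = (4000 − 2268) / 0.6667 = 2598 J.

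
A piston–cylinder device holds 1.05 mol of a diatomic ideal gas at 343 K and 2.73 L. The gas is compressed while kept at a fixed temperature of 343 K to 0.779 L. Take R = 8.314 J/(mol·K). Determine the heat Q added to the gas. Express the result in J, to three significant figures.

Q ≈ -3750 J

Isothermal ⇒ ΔU = 0, so Q = W = nRT ln(V₂/V₁).
Q = (1.05)(8.314)(343) ln(0.779/2.73) = 2994 × -1.254 = -3755 J.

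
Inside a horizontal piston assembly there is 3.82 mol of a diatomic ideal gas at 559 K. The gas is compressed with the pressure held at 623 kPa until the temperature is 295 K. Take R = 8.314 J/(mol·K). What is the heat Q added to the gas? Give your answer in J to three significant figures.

Q ≈ -29300 J

Isobaric: W = nRΔT = (3.82)(8.314)(-264) = -8385 J.
ΔU = nCᵥΔT with Cᵥ = 5R/2: ΔU = (3.82)(20.79)(-264) = -20961 J.
Q = ΔU + W = -20961 − 8385 = -29346 J.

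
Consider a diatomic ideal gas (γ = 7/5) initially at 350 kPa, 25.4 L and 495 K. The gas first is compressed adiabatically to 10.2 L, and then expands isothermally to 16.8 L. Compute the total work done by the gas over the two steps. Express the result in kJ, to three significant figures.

W_total ≈ -3.40 kJ

Step 1 (adiabatic): W = (P₁V₁ − P₂V₂)/(γ−1) = (8890 − 12805)/0.4 = -9789 J.
After step 1: P = 1255 kPa, V = 10.2 L, T = 713 K.
Step 2 (isothermal): W = P₁V₁ ln(V₂/V₁) = (12805) ln(16.8/10.2) = 6390 J.
W_total = -9789 + 6390 = -3399 J.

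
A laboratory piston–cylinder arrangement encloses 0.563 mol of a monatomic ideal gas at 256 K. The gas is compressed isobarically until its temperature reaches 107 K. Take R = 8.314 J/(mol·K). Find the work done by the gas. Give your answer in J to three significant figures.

W ≈ -697 J

Isobaric: W = P ΔV = nR ΔT.
W = (0.563)(8.314)(107 − 256) = -697.4 J.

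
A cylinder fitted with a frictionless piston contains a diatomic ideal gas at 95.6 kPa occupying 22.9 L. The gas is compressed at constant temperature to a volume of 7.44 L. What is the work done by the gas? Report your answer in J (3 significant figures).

W ≈ -2460 J

Isothermal: W = nRT ln(V₂/V₁) = P₁V₁ ln(V₂/V₁).
P₁V₁ = (95.6 kPa)(22.9 L) = 2189 J.
W = 2189 × ln(7.44/22.9) = 2189 × -1.124
W_by_gas = -2461 J.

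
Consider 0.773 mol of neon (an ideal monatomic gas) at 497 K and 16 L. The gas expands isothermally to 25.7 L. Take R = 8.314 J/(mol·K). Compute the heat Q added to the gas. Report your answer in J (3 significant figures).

Q ≈ 1510 J

Isothermal ⇒ ΔU = 0, so Q = W = nRT ln(V₂/V₁).
Q = (0.773)(8.314)(497) ln(25.7/16) = 3194 × 0.4739 = 1514 J.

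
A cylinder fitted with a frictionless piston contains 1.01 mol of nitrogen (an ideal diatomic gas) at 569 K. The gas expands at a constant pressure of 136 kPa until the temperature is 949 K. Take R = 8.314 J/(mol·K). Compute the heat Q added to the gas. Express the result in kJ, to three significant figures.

Isobaric: W = nRΔT = (1.01)(8.314)(380) = 3191 J.
ΔU = nCᵥΔT with Cᵥ = 5R/2: ΔU = (1.01)(20.79)(380) = 7977 J.
Q = ΔU + W = 7977 + 3191 = 11168 J.

Q ≈ 11.2 kJ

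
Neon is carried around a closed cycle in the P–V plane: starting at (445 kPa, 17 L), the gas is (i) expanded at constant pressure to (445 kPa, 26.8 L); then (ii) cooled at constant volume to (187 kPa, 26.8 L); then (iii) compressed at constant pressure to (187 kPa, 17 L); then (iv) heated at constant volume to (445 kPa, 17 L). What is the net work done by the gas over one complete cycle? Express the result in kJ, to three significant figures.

W_net ≈ 2.53 kJ

Constant-volume legs do no work.
W(i) = (445)(26.8 − 17) = 4361 J; W(iii) = (187)(17 − 26.8) = -1833 J.
W_net = 4361 − 1833 = 2528 J (the clockwise enclosed area).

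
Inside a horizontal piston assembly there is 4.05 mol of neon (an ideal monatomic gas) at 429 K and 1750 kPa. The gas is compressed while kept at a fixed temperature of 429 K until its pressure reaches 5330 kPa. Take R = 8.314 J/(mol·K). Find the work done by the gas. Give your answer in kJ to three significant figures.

Isothermal process: W = nRT ln(V₂/V₁) = nRT ln(P₁/P₂).
W = (4.05)(8.314)(429) × ln(1750/5330)
  = 14445 × ln(0.3283) = 14445 × -1.114
W_by_gas = -16088 J.

W ≈ -16.1 kJ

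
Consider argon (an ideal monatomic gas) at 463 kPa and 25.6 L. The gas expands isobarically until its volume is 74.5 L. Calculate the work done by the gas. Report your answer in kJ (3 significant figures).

Isobaric: W = P ΔV.
W = (463 kPa)(74.5 − 25.6 L) = (463)(48.9) = 22641 J.

W ≈ 22.6 kJ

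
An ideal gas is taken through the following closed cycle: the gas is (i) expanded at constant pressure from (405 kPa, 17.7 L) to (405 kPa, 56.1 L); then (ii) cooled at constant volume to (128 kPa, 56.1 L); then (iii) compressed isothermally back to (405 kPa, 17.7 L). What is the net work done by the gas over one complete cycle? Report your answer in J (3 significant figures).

Leg (i): W = PΔV = (405)(56.1 − 17.7) = 15552 J.
Leg (ii): W = 0.
Leg (iii): W = PᵢVᵢ ln(V_f/Vᵢ) = (7181) ln(17.7/56.1) = -8284 J.
W_net = 15552 − 8284 = 7268 J.

W_net ≈ 7270 J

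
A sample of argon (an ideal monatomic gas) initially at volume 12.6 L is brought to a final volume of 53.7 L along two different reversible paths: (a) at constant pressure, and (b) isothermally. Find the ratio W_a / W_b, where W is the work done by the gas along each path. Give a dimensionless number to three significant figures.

Path (a) isobaric: W = P₁(V₂ − V₁) → W_a/(P₁V₁) = 3.262.
Path (b) isothermal: W = P₁V₁ ln(V₂/V₁) → W_b/(P₁V₁) = 1.45.
W_a / W_b = 3.262 / 1.45 = 2.25.

W_a / W_b ≈ 2.25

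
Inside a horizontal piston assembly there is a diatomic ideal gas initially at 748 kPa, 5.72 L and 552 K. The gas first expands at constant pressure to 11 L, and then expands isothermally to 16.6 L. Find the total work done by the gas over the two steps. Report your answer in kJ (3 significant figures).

W_total ≈ 7.34 kJ

Step 1 (isobaric): W = PΔV = (748 kPa)(11 − 5.72 L) = 3949 J.
After step 1: P = 748 kPa, V = 11 L, T = 1062 K.
Step 2 (isothermal): W = P₁V₁ ln(V₂/V₁) = (8228) ln(16.6/11) = 3386 J.
W_total = 3949 + 3386 = 7335 J.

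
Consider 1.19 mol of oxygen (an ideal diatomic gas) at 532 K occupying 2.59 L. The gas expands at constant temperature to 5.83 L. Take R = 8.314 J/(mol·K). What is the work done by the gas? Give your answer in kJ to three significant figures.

Isothermal: W = nRT ln(V₂/V₁).
W = (1.19)(8.314)(532) × ln(5.83/2.59)
  = 5263 × 0.8114
W_by_gas = 4271 J.

W ≈ 4.27 kJ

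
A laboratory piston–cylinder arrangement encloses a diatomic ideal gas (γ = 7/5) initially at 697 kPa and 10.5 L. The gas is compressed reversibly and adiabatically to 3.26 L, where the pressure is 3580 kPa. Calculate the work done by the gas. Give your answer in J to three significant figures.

W ≈ -10900 J

Adiabatic: W = (P₁V₁ − P₂V₂)/(γ − 1) with γ = 7/5.
P₁V₁ = 7318 J, P₂V₂ = 11671 J.
W = (7318 − 11671) / 0.4 = -10881 J.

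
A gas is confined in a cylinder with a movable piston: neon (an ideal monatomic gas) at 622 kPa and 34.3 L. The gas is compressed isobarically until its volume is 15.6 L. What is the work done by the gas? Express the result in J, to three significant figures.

W ≈ -11600 J

Isobaric: W = P ΔV.
W = (622 kPa)(15.6 − 34.3 L) = (622)(-18.7) = -11631 J.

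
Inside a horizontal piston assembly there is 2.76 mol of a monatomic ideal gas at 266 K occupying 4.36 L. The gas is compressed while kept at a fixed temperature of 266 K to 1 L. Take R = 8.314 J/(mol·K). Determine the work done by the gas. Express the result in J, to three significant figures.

Isothermal: W = nRT ln(V₂/V₁).
W = (2.76)(8.314)(266) × ln(1/4.36)
  = 6104 × -1.472
W_by_gas = -8988 J.

W ≈ -8990 J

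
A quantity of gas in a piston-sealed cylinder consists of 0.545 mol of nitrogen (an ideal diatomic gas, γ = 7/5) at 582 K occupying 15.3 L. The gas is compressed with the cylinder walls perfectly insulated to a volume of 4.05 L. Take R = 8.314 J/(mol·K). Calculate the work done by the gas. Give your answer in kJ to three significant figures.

Adiabatic: TV^(γ−1) = const with γ = 7/5.
T₂ = T₁ (V₁/V₂)^(γ−1) = 582 × (15.3/4.05)^0.4 = 582 × 1.702 = 990.4 K.
W_by = nCᵥ(T₁ − T₂) = (0.545)(20.79)(582 − 990.4) = -4626 J.

W ≈ -4.63 kJ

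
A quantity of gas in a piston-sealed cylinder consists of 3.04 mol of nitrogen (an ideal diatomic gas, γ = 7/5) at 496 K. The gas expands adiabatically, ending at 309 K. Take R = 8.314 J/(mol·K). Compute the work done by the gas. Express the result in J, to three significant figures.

Adiabatic ⇒ Q = 0, so W_by = −ΔU = nCᵥ(T₁ − T₂).
Cᵥ = 5R/2 = 20.79 J/(mol·K).
W = (3.04)(20.79)(496 − 309) = 11816 J.

W ≈ 11800 J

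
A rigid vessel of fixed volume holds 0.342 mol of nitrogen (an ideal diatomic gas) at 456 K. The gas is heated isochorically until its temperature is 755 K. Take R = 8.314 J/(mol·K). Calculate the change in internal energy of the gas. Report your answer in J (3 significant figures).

Constant volume ⇒ W = 0, so Q = ΔU = nCᵥΔT with Cᵥ = 5R/2 = 20.79 J/(mol·K).
ΔU = (0.342)(20.79)(755 − 456) = 2125 J.

ΔU ≈ 2130 J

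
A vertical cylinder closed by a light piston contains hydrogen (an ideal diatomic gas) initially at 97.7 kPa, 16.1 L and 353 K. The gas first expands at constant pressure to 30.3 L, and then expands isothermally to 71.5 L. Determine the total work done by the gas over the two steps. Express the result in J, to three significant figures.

Step 1 (isobaric): W = PΔV = (97.7 kPa)(30.3 − 16.1 L) = 1387 J.
After step 1: P = 97.7 kPa, V = 30.3 L, T = 664.3 K.
Step 2 (isothermal): W = P₁V₁ ln(V₂/V₁) = (2960) ln(71.5/30.3) = 2542 J.
W_total = 1387 + 2542 = 3929 J.

W_total ≈ 3930 J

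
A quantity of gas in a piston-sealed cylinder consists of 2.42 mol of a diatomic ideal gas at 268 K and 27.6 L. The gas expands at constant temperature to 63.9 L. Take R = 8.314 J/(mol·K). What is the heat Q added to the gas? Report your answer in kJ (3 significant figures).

Isothermal ⇒ ΔU = 0, so Q = W = nRT ln(V₂/V₁).
Q = (2.42)(8.314)(268) ln(63.9/27.6) = 5392 × 0.8395 = 4527 J.

Q ≈ 4.53 kJ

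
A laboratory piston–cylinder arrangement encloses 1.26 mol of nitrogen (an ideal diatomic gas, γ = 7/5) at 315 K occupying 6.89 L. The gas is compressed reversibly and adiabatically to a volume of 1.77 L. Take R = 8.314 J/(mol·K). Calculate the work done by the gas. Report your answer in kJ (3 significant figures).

Adiabatic: TV^(γ−1) = const with γ = 7/5.
T₂ = T₁ (V₁/V₂)^(γ−1) = 315 × (6.89/1.77)^0.4 = 315 × 1.722 = 542.5 K.
W_by = nCᵥ(T₁ − T₂) = (1.26)(20.79)(315 − 542.5) = -5958 J.

W ≈ -5.96 kJ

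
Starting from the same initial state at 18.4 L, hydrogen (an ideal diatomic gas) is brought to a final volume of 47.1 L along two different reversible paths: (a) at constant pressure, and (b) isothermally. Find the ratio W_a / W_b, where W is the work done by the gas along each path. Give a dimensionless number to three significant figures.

W_a / W_b ≈ 1.66

Path (a) isobaric: W = P₁(V₂ − V₁) → W_a/(P₁V₁) = 1.56.
Path (b) isothermal: W = P₁V₁ ln(V₂/V₁) → W_b/(P₁V₁) = 0.9399.
W_a / W_b = 1.56 / 0.9399 = 1.659.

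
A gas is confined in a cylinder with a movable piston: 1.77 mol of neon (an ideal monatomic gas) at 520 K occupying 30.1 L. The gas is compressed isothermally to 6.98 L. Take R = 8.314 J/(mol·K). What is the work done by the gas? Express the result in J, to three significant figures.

Isothermal: W = nRT ln(V₂/V₁).
W = (1.77)(8.314)(520) × ln(6.98/30.1)
  = 7652 × -1.461
W_by_gas = -11184 J.

W ≈ -11200 J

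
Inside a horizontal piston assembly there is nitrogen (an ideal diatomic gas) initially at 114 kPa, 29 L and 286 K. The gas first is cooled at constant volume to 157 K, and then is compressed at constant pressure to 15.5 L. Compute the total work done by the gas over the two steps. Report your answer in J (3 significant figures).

W_total ≈ -845 J

Step 1 (isochoric): W = 0 (constant volume).
After step 1: P = 62.58 kPa (V unchanged).
Step 2 (isobaric): W = PΔV = (62.58 kPa)(15.5 − 29 L) = -844.8 J.
W_total = 0 − 844.8 = -844.8 J.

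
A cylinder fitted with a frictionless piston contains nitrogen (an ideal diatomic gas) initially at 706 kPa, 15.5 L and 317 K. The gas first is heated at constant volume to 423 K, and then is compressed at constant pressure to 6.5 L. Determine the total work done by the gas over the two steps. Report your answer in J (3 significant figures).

W_total ≈ -8480 J

Step 1 (isochoric): W = 0 (constant volume).
After step 1: P = 942.1 kPa (V unchanged).
Step 2 (isobaric): W = PΔV = (942.1 kPa)(6.5 − 15.5 L) = -8479 J.
W_total = 0 − 8479 = -8479 J.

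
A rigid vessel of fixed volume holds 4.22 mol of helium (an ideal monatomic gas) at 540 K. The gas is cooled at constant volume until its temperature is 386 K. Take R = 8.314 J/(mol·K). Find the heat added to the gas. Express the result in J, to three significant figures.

Q ≈ -8100 J

Constant volume ⇒ W = 0, so Q = ΔU = nCᵥΔT with Cᵥ = 3R/2 = 12.47 J/(mol·K).
ΔU = (4.22)(12.47)(386 − 540) = -8105 J.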